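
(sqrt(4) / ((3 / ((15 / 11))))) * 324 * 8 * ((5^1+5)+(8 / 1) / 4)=311040 / 11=28276.36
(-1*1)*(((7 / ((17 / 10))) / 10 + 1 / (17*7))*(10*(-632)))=316000 / 119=2655.46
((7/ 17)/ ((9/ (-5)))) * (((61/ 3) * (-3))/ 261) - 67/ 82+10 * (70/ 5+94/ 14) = 4730530613/ 22921542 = 206.38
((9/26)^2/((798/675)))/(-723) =-6075/43335656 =-0.00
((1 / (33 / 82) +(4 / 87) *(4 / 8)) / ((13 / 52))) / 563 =3200 / 179597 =0.02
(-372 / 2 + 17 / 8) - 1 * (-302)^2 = -731103 / 8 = -91387.88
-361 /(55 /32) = -11552 /55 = -210.04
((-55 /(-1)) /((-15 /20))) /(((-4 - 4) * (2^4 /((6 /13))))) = 0.26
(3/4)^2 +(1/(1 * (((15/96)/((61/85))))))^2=62590489/2890000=21.66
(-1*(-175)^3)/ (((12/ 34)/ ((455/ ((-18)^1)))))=-41454765625/ 108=-383840422.45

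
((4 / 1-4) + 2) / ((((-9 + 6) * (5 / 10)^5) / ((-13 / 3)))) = 832 / 9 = 92.44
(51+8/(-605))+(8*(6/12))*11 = 57467/605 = 94.99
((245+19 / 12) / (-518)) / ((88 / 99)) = -8877 / 16576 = -0.54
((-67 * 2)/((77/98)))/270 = -938/1485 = -0.63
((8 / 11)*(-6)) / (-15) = 16 / 55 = 0.29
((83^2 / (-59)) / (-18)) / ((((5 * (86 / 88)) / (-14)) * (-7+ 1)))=1060906 / 342495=3.10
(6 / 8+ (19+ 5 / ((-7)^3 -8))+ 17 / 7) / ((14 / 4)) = 217831 / 34398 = 6.33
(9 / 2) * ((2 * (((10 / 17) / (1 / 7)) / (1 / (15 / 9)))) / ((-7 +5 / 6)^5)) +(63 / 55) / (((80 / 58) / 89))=191666139921207 / 2593463991800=73.90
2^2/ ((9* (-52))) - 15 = -1756/ 117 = -15.01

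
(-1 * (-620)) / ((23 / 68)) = 42160 / 23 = 1833.04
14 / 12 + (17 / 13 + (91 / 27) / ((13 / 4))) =3.51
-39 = -39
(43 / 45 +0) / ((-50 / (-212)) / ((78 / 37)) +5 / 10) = 118508 / 75885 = 1.56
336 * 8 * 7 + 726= 19542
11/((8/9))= 99/8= 12.38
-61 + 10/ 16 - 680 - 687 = -11419/ 8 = -1427.38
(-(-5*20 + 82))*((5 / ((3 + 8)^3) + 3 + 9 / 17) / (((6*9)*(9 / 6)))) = 159890 / 203643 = 0.79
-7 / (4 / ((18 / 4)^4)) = -45927 / 64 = -717.61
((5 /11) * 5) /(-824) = -25 /9064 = -0.00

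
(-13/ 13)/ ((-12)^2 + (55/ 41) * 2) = -41/ 6014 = -0.01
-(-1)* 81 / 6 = 27 / 2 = 13.50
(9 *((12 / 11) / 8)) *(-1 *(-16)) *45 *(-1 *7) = -68040 / 11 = -6185.45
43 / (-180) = -43 / 180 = -0.24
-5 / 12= -0.42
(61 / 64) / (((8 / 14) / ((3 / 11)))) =1281 / 2816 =0.45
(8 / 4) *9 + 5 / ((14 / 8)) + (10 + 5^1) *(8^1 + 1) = 1091 / 7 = 155.86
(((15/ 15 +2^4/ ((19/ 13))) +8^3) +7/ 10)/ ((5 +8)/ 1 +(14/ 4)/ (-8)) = 797464/ 19095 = 41.76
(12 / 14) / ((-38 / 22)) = -66 / 133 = -0.50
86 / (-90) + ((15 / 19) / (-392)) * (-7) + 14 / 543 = -0.92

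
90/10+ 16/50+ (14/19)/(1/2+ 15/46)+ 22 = 290713/9025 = 32.21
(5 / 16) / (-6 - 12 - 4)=-0.01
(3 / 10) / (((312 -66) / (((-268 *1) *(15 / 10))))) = -201 / 410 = -0.49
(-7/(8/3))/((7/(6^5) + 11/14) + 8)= -142884/478273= -0.30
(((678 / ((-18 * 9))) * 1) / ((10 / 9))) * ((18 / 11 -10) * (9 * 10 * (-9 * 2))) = -561384 / 11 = -51034.91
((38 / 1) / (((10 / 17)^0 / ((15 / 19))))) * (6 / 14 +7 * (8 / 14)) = 930 / 7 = 132.86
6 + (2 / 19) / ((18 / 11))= 1037 / 171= 6.06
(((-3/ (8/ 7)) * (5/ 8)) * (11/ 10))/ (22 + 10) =-231/ 4096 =-0.06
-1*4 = -4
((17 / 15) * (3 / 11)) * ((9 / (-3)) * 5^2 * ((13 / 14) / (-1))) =3315 / 154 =21.53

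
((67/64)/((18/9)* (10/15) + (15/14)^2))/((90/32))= 3283/21885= 0.15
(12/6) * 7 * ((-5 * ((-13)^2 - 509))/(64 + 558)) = 11900/311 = 38.26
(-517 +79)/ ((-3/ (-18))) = -2628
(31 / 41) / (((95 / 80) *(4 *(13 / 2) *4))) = 62 / 10127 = 0.01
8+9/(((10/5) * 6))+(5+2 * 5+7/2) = 109/4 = 27.25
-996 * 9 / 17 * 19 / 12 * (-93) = 1319949 / 17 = 77644.06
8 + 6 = 14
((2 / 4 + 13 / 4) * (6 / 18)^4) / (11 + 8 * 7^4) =5 / 2075652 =0.00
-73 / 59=-1.24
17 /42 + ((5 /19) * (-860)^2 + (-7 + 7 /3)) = 155312599 /798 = 194627.32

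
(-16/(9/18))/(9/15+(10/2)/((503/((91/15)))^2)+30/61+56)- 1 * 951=-18865313195727/19825658297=-951.56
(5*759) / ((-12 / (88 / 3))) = -27830 / 3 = -9276.67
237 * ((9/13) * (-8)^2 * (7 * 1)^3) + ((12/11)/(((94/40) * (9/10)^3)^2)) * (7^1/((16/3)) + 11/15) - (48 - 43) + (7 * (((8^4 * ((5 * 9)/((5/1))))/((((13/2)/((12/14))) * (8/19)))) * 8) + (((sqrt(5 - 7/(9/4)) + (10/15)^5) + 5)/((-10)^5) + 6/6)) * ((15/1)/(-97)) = sqrt(17)/1940000 + 904417126862831420789/258269697180000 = 3501832.14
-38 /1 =-38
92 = 92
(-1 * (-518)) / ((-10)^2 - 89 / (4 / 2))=28 / 3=9.33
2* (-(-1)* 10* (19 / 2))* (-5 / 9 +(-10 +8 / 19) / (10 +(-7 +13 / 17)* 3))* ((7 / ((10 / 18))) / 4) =48251 / 148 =326.02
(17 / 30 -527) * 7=-110551 / 30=-3685.03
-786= -786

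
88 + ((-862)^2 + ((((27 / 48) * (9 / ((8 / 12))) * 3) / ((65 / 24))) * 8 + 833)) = 48362099 / 65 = 744032.29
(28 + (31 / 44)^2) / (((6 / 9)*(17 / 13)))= 32.69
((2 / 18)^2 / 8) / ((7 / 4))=1 / 1134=0.00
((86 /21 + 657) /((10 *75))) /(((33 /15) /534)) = 213.95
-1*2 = -2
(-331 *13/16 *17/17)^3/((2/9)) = -717061735143/8192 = -87531950.09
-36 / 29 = -1.24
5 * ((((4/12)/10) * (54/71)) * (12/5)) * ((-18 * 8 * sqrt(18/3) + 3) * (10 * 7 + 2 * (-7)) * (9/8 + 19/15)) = 216972/1775 - 10414656 * sqrt(6)/1775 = -14249.93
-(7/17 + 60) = -60.41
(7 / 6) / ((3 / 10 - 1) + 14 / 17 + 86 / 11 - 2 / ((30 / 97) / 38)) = -935 / 190573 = -0.00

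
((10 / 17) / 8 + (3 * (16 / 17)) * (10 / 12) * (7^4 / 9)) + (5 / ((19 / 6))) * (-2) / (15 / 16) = 7260727 / 11628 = 624.42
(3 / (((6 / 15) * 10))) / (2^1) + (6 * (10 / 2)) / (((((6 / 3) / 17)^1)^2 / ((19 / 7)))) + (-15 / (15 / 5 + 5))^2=2637423 / 448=5887.10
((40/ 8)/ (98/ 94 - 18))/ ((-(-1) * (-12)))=235/ 9564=0.02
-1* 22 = -22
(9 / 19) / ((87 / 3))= 9 / 551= 0.02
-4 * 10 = -40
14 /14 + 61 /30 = 91 /30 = 3.03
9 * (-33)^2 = 9801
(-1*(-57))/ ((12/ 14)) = 133/ 2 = 66.50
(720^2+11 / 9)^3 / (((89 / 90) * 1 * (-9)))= -1015606750082804941310 / 64881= -15653376952926202.45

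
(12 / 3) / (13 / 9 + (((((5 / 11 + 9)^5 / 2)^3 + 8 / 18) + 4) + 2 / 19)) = 0.00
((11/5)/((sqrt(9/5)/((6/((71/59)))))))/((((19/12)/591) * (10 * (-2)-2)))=-138.72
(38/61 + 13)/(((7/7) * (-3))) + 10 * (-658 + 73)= -357127/61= -5854.54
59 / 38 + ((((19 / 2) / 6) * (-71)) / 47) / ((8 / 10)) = -61603 / 42864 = -1.44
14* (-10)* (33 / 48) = -385 / 4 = -96.25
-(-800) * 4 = 3200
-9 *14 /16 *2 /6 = -21 /8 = -2.62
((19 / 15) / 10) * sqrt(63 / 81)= 0.11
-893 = -893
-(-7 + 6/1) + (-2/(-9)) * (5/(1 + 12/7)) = 241/171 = 1.41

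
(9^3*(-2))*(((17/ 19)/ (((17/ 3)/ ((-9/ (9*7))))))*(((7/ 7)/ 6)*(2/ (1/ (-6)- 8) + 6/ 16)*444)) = 4126869/ 13034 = 316.62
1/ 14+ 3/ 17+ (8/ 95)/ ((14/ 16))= 7781/ 22610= 0.34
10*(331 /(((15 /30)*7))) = 6620 /7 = 945.71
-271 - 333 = -604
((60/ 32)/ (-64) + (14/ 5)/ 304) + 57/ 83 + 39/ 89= 396981301/ 359303680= 1.10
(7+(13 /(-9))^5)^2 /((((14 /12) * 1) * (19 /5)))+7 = 1099747450777 /154580775111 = 7.11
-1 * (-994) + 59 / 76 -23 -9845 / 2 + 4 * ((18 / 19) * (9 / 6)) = -299823 / 76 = -3945.04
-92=-92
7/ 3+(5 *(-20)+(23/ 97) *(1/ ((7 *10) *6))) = -3978917/ 40740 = -97.67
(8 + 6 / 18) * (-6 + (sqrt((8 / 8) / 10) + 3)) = -25 + 5 * sqrt(10) / 6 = -22.36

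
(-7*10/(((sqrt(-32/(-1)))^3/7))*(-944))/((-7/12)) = -6195*sqrt(2)/2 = -4380.53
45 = 45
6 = 6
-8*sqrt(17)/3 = -10.99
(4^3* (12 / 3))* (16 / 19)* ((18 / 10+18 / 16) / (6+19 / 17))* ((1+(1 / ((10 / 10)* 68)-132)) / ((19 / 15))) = -9161.28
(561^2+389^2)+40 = 466082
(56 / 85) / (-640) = -7 / 6800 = -0.00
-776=-776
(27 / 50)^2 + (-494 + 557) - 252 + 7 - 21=-506771 / 2500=-202.71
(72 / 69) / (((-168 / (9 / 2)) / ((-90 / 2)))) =1.26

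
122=122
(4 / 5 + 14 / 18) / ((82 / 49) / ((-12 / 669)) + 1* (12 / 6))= -6958 / 402615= -0.02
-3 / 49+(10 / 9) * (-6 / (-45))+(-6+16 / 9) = -5471 / 1323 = -4.14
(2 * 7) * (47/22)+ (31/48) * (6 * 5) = 4337/88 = 49.28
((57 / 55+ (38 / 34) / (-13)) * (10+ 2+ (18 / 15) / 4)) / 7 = 710448 / 425425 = 1.67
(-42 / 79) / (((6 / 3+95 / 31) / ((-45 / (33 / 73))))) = 1425690 / 136433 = 10.45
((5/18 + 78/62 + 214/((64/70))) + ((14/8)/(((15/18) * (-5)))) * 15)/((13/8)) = 5117939/36270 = 141.11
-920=-920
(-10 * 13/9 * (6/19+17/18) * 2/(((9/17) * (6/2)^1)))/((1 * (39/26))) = -1905020/124659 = -15.28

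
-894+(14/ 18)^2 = -72365/ 81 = -893.40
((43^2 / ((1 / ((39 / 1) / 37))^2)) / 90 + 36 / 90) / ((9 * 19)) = 317957 / 2340990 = 0.14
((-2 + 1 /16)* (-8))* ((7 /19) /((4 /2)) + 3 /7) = 5053 /532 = 9.50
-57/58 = -0.98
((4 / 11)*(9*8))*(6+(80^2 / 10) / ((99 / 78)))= 1616448 / 121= 13359.07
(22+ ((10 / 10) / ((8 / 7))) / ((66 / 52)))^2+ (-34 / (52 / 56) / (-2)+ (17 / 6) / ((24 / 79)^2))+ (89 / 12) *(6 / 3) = 3145702541 / 5436288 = 578.65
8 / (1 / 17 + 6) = 136 / 103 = 1.32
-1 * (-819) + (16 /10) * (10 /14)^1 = 5741 /7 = 820.14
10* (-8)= -80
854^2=729316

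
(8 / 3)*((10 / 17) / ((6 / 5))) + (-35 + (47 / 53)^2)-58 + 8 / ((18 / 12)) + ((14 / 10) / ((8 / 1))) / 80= -117684479561 / 1375286400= -85.57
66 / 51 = 22 / 17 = 1.29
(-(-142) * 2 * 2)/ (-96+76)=-142/ 5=-28.40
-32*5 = -160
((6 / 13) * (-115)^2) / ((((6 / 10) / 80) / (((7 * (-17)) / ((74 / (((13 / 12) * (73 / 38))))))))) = -5744278750 / 2109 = -2723697.84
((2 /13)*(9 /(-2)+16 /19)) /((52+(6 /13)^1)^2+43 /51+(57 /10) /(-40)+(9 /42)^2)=-1806277200 /8836217288827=-0.00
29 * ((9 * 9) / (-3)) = -783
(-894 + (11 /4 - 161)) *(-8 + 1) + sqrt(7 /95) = sqrt(665) /95 + 29463 /4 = 7366.02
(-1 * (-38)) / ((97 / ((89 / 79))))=3382 / 7663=0.44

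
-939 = -939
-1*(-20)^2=-400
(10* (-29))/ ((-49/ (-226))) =-65540/ 49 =-1337.55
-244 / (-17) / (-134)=-122 / 1139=-0.11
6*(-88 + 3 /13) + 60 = -6066 /13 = -466.62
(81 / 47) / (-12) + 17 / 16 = 0.92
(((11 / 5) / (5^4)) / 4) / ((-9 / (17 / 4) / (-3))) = 0.00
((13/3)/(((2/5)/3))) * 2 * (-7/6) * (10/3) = -2275/9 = -252.78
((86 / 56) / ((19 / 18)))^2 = 149769 / 70756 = 2.12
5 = 5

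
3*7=21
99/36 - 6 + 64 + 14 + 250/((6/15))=2799/4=699.75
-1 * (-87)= 87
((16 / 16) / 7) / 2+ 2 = 29 / 14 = 2.07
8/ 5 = 1.60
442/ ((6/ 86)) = 19006/ 3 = 6335.33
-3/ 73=-0.04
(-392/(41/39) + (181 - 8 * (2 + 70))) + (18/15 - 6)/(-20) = -767.64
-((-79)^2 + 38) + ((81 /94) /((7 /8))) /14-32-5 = -14545586 /2303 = -6315.93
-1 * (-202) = 202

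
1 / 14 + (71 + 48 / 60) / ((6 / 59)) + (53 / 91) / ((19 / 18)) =706.66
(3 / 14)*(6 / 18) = 1 / 14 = 0.07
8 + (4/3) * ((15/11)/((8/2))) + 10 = 203/11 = 18.45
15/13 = 1.15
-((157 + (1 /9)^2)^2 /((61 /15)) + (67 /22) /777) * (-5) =23040949690915 /760153086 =30310.93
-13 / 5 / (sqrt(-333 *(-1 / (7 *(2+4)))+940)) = -13 *sqrt(185794) / 66355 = -0.08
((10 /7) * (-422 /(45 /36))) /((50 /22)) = -212.21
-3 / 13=-0.23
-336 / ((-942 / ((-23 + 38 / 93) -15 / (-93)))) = -116816 / 14601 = -8.00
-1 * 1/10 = -1/10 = -0.10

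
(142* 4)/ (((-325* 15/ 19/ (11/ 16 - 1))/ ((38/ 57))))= 1349/ 2925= 0.46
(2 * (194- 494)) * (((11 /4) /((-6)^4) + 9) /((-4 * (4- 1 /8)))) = 1166675 /3348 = 348.47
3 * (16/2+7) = 45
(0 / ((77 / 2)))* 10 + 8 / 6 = 4 / 3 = 1.33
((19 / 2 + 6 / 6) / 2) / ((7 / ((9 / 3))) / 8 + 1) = 126 / 31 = 4.06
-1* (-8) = 8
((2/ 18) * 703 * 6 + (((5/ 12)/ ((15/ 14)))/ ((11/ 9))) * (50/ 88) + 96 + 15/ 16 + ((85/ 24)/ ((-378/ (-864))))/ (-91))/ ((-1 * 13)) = -697634401/ 16032016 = -43.52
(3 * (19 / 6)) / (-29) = -19 / 58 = -0.33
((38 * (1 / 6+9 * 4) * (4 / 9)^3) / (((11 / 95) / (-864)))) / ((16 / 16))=-802170880 / 891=-900304.02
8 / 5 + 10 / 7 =106 / 35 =3.03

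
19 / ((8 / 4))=19 / 2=9.50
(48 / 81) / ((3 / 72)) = 128 / 9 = 14.22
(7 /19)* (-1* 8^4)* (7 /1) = -200704 /19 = -10563.37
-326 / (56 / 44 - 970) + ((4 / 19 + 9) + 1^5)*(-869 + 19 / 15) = -4484414369 / 506160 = -8859.68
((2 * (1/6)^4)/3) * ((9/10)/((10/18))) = 1/1200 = 0.00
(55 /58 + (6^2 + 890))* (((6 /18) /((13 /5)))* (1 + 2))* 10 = 3565.19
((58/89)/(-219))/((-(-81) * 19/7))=-406/29996649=-0.00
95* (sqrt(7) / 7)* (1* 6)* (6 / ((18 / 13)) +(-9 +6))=760* sqrt(7) / 7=287.25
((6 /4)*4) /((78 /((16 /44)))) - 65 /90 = -1787 /2574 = -0.69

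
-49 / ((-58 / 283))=13867 / 58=239.09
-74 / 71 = -1.04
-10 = -10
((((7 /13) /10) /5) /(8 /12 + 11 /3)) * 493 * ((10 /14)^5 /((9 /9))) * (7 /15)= 12325 /115934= 0.11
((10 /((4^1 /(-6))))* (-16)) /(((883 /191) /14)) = 726.80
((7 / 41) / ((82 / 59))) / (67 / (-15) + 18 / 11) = -68145 / 1570054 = -0.04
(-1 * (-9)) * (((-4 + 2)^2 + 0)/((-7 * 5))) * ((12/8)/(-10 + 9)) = 54/35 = 1.54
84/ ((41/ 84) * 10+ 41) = 3528/ 1927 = 1.83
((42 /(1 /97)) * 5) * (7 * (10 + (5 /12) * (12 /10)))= 1497195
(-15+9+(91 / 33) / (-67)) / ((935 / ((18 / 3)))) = -26714 / 689095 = -0.04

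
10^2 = 100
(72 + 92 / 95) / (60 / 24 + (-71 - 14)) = -13864 / 15675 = -0.88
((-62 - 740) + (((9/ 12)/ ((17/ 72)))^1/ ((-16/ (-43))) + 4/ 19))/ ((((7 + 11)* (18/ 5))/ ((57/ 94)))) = -3416275/ 460224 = -7.42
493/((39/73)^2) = 1727.28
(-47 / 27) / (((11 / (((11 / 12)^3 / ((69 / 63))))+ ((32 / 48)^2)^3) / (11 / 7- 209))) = 55738287 / 2428000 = 22.96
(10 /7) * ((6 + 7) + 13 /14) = 975 /49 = 19.90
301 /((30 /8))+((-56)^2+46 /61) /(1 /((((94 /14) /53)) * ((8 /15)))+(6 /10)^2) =287.17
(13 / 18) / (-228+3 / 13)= -169 / 53298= -0.00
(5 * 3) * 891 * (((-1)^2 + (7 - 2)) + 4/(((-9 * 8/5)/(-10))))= 117315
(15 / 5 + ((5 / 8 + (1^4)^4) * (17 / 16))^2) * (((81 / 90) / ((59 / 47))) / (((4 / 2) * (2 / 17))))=704667663 / 38666240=18.22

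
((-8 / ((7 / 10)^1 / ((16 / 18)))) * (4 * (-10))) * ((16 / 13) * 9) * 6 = 2457600 / 91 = 27006.59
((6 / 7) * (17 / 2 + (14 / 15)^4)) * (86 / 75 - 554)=-38870717048 / 8859375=-4387.52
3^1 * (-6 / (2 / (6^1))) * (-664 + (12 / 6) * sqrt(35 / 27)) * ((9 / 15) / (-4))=-26892 / 5 + 9 * sqrt(105) / 5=-5359.96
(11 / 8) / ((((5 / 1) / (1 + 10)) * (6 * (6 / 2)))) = 121 / 720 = 0.17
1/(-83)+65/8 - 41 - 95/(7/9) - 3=-734523/4648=-158.03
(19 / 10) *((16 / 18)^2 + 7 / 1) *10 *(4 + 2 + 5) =131879 / 81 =1628.14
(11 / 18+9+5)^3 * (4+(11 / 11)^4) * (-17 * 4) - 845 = -1061388.89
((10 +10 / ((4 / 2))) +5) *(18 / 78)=60 / 13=4.62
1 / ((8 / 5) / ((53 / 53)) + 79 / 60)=12 / 35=0.34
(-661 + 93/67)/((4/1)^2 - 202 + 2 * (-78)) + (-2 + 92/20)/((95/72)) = 1116833/286425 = 3.90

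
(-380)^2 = 144400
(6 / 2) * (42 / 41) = 126 / 41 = 3.07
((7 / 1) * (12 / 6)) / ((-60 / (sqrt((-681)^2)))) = -1589 / 10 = -158.90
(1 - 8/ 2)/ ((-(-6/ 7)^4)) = 2401/ 432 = 5.56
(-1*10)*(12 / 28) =-30 / 7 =-4.29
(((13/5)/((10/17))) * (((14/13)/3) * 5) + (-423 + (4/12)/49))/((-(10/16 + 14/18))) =7321656/24745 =295.88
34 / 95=0.36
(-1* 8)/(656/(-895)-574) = 3580/257193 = 0.01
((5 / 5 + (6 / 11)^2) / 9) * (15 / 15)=157 / 1089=0.14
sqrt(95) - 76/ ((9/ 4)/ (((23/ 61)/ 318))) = -3496/ 87291 + sqrt(95) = 9.71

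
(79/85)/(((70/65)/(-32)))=-16432/595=-27.62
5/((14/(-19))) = -95/14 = -6.79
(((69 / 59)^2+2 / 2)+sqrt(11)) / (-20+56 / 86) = -0.29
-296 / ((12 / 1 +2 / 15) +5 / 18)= -26640 / 1117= -23.85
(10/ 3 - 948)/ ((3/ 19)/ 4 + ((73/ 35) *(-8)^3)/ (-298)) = -1123227560/ 4307799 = -260.74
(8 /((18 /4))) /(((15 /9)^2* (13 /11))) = 176 /325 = 0.54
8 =8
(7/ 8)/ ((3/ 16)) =14/ 3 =4.67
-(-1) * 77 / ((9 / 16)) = 1232 / 9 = 136.89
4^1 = 4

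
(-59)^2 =3481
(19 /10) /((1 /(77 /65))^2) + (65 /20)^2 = 4471333 /338000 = 13.23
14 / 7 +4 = 6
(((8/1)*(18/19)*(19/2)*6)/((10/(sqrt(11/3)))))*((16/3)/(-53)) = -384*sqrt(33)/265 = -8.32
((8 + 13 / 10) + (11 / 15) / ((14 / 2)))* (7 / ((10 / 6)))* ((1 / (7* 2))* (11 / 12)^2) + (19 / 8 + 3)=31231 / 4032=7.75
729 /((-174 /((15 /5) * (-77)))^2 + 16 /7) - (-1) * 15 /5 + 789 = 17719713 /16916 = 1047.51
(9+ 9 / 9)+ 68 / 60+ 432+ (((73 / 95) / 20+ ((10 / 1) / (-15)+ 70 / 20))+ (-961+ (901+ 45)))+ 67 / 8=5008933 / 11400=439.38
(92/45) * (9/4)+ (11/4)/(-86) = 7857/1720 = 4.57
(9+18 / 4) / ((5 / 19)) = 513 / 10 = 51.30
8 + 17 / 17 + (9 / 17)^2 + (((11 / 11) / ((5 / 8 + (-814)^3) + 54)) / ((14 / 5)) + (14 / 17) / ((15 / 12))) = 86757317573782 / 8728890398445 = 9.94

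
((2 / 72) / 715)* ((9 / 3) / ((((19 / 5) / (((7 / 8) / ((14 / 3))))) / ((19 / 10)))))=1 / 91520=0.00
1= 1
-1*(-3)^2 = -9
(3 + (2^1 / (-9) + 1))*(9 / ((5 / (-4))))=-136 / 5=-27.20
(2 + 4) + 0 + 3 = 9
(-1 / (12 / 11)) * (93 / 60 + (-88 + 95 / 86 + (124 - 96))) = 180829 / 3440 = 52.57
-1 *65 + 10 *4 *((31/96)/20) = -3089/48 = -64.35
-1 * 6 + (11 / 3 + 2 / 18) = -20 / 9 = -2.22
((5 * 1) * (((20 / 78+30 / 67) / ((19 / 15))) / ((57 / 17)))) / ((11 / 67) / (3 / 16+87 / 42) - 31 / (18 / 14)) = -53958000 / 1564594577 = -0.03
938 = 938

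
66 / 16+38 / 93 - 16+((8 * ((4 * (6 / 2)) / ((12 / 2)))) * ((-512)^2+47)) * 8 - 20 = 24968949901 / 744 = 33560416.53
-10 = -10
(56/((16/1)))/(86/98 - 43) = -343/4128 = -0.08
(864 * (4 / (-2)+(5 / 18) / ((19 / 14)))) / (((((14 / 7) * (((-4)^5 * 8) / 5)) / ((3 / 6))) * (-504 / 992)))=-47585 / 102144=-0.47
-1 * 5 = -5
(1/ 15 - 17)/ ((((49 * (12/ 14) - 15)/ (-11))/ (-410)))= -229108/ 81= -2828.49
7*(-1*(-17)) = 119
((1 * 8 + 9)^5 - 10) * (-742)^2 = 781716643708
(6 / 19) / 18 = 0.02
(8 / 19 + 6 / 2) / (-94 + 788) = 65 / 13186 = 0.00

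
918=918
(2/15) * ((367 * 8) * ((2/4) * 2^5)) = 93952/15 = 6263.47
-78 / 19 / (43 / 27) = -2106 / 817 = -2.58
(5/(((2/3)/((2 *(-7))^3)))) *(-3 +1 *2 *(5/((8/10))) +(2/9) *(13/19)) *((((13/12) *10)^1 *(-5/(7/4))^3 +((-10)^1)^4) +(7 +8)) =-1939180171.64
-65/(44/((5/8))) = -325/352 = -0.92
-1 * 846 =-846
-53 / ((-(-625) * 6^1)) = -53 / 3750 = -0.01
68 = 68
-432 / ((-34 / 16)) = 3456 / 17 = 203.29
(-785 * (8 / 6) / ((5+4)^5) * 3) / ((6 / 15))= -7850 / 59049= -0.13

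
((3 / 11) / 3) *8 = 8 / 11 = 0.73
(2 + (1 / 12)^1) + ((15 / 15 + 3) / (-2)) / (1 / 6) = -119 / 12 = -9.92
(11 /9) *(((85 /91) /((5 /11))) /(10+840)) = 121 /40950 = 0.00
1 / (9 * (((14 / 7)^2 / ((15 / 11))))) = 5 / 132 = 0.04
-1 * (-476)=476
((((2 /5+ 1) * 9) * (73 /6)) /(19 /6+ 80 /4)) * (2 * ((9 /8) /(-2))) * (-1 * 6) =124173 /2780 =44.67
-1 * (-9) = 9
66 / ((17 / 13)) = 858 / 17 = 50.47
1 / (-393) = -1 / 393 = -0.00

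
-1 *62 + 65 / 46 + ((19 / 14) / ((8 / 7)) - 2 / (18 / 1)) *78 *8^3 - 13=5922005 / 138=42913.08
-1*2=-2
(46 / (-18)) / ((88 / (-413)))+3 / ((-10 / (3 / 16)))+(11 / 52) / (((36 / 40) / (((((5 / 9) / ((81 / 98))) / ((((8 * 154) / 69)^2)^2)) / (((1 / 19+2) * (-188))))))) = 1969636055079406297 / 164996563115704320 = 11.94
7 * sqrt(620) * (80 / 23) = 1120 * sqrt(155) / 23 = 606.26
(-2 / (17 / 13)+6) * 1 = 4.47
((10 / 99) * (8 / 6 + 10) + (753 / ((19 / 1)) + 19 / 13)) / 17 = 3098530 / 1247103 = 2.48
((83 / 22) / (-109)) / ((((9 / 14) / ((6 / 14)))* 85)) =-83 / 305745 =-0.00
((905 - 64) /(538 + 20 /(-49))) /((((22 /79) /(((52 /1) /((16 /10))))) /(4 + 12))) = 423216430 /144881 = 2921.13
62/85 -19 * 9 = -14473/85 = -170.27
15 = 15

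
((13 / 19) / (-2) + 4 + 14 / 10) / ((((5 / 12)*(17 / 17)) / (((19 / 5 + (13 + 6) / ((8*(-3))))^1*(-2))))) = -18259 / 250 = -73.04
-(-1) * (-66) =-66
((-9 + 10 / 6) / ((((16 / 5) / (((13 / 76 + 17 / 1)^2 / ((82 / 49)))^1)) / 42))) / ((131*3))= -10709188875 / 248183168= -43.15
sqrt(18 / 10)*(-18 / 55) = -54*sqrt(5) / 275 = -0.44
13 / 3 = 4.33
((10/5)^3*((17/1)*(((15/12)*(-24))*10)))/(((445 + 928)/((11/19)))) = -448800/26087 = -17.20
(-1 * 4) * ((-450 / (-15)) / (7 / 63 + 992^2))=-1080 / 8856577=-0.00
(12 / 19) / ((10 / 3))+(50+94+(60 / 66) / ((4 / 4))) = 151628 / 1045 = 145.10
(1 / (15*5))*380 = 76 / 15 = 5.07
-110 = -110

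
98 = 98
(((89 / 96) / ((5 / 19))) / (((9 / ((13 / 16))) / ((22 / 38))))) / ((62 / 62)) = 12727 / 69120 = 0.18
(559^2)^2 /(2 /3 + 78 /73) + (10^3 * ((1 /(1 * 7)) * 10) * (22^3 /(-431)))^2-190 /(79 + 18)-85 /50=19298427443556528232829 /335510372540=57519614959.91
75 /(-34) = -75 /34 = -2.21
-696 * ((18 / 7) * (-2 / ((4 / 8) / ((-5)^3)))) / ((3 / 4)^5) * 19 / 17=-4513792000 / 1071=-4214558.36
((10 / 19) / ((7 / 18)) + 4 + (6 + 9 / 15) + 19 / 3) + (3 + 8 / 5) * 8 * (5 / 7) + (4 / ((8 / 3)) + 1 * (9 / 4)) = 385613 / 7980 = 48.32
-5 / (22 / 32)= -80 / 11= -7.27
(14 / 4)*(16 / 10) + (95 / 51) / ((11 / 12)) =7136 / 935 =7.63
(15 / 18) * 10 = 25 / 3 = 8.33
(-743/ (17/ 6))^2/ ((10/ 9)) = 61890.61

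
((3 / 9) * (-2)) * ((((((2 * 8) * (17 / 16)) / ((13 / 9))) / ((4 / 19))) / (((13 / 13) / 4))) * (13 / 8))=-242.25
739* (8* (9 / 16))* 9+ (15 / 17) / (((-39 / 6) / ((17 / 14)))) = 29929.34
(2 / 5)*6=12 / 5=2.40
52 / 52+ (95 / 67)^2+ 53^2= 12623115 / 4489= 2812.01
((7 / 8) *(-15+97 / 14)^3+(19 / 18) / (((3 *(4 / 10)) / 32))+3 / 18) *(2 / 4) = -36560747 / 169344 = -215.90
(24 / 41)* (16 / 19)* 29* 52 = 579072 / 779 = 743.35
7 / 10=0.70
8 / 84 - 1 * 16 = -334 / 21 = -15.90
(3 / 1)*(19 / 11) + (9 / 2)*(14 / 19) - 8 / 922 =817900 / 96349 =8.49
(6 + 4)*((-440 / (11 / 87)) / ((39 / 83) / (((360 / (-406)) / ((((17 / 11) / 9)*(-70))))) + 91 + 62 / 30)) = -8578548000 / 24512069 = -349.97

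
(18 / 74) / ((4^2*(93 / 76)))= 0.01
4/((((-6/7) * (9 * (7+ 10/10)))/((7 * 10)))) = -245/54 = -4.54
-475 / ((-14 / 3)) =1425 / 14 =101.79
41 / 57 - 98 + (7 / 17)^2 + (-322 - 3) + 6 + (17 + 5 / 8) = -52514099 / 131784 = -398.49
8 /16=1 /2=0.50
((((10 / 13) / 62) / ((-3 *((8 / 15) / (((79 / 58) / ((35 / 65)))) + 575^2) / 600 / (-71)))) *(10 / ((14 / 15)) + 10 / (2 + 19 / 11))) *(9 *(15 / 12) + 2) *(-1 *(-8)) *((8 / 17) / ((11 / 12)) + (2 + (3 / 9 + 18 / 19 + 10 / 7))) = 4454125266390050000 / 1127027484145075051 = 3.95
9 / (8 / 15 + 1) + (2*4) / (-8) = 112 / 23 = 4.87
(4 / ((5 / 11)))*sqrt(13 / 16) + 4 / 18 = 2 / 9 + 11*sqrt(13) / 5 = 8.15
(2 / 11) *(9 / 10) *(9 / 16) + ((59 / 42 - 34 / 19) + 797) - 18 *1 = 273419719 / 351120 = 778.71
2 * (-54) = -108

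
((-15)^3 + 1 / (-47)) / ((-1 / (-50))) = -7931300 / 47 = -168751.06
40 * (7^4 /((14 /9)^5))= 295245 /28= 10544.46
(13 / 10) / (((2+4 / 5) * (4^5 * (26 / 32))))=1 / 1792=0.00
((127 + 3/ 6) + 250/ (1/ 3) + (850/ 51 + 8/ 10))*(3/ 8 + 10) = 2228467/ 240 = 9285.28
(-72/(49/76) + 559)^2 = 480442561/2401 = 200101.02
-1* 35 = -35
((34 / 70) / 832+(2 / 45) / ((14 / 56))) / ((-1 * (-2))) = 9349 / 104832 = 0.09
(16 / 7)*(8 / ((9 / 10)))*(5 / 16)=400 / 63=6.35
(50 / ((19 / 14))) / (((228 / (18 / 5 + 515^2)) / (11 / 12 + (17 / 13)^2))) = 77001785 / 684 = 112575.71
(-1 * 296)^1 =-296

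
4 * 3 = 12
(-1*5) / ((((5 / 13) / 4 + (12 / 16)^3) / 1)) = -4160 / 431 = -9.65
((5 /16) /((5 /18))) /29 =9 /232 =0.04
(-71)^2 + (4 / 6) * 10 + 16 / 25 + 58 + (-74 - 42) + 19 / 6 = 749021 / 150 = 4993.47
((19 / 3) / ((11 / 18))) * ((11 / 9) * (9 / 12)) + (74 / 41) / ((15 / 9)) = 4339 / 410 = 10.58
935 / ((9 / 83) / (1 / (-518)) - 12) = -77605 / 5658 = -13.72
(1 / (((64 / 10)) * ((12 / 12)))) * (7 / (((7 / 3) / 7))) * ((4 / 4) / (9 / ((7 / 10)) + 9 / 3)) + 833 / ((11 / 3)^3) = 26955439 / 1575904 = 17.10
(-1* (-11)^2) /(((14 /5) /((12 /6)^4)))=-4840 /7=-691.43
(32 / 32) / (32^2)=1 / 1024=0.00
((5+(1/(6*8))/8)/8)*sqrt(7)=1921*sqrt(7)/3072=1.65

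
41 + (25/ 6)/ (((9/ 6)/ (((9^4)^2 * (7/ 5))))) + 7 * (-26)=167403774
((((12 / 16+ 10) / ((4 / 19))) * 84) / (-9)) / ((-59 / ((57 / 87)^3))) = 2.27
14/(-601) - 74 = -44488/601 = -74.02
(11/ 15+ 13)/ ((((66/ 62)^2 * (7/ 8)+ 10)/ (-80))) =-25339648/ 253509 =-99.96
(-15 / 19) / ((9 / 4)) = -20 / 57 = -0.35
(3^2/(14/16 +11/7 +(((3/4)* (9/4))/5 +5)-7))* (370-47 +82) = 2041200/439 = 4649.66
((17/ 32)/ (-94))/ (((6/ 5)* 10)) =-17/ 36096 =-0.00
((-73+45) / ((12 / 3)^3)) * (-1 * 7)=49 / 16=3.06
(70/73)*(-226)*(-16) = 253120/73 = 3467.40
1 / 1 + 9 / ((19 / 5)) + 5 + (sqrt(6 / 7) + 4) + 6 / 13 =sqrt(42) / 7 + 3169 / 247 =13.76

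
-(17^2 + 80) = -369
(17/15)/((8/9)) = 51/40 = 1.28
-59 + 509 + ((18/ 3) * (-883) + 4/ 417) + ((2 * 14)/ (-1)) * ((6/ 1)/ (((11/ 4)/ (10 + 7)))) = -27001540/ 4587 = -5886.54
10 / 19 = 0.53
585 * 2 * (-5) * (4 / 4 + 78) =-462150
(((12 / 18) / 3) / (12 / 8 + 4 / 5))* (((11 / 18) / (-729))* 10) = -1100 / 1358127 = -0.00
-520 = -520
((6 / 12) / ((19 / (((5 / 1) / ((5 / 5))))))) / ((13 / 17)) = 85 / 494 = 0.17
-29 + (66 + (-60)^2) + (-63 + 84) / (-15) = 18178 / 5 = 3635.60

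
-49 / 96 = -0.51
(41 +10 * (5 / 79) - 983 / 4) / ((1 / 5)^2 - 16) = 1612525 / 126084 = 12.79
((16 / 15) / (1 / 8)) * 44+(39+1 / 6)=12439 / 30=414.63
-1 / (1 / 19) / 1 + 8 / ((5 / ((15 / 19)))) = -337 / 19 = -17.74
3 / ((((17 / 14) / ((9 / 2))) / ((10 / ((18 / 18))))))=1890 / 17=111.18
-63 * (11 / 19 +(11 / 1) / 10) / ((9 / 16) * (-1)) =17864 / 95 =188.04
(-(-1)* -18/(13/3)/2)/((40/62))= -837/260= -3.22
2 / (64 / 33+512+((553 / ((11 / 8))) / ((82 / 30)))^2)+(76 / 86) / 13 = 257307670517 / 3780113446720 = 0.07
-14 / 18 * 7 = -5.44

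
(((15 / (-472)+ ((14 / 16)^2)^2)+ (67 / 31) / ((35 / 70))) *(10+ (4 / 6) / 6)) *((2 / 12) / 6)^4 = 1108268525 / 37748953055232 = 0.00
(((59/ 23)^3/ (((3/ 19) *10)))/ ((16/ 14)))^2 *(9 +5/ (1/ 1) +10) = 746131459575649/ 355286133600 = 2100.09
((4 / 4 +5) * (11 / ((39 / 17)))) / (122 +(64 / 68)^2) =54043 / 230841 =0.23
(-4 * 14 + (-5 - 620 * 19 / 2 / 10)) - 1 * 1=-651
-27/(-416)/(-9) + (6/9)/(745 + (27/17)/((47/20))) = -4697387/743552160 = -0.01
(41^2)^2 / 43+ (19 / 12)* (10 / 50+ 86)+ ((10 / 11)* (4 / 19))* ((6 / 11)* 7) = 390599346713 / 5931420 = 65852.59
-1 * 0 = 0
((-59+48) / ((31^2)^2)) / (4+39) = -11 / 39711403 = -0.00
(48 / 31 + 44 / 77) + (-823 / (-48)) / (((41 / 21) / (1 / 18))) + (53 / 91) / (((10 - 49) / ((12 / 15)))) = 5620267973 / 2165173920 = 2.60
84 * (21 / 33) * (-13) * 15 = -114660 / 11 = -10423.64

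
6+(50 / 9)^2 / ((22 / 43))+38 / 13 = 802106 / 11583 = 69.25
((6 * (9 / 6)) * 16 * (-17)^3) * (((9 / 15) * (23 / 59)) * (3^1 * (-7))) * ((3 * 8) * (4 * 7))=688885295616 / 295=2335204391.92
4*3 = 12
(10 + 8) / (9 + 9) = 1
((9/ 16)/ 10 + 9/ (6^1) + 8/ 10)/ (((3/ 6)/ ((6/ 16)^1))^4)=30537/ 40960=0.75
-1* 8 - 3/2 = -19/2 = -9.50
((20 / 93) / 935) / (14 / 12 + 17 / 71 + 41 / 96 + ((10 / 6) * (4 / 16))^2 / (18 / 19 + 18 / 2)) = 5152896 / 41460810655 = 0.00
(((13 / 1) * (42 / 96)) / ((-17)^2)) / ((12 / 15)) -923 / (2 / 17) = -145109913 / 18496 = -7845.48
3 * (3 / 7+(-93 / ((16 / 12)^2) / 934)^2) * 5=10123100865 / 1563261952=6.48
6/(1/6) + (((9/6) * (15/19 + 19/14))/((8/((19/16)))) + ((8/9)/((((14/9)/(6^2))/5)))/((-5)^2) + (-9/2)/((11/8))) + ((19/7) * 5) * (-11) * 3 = -80925177/197120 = -410.54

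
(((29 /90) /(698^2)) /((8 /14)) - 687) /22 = -120495293077 /3858655680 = -31.23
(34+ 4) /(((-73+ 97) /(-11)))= -209 /12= -17.42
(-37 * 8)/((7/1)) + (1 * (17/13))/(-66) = -254087/6006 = -42.31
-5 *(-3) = 15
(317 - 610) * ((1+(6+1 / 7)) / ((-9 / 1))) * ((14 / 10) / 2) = 1465 / 9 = 162.78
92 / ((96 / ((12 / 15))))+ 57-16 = 41.77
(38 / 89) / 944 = 19 / 42008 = 0.00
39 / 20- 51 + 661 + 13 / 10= 2453 / 4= 613.25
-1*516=-516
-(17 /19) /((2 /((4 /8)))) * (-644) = 2737 /19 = 144.05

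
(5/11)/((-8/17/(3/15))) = -17/88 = -0.19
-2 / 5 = -0.40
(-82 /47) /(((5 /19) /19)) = -29602 /235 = -125.97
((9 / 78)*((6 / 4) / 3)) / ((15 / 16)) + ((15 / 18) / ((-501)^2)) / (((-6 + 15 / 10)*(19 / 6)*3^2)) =1545161506 / 25108885035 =0.06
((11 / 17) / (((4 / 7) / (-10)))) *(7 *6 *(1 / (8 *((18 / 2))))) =-2695 / 408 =-6.61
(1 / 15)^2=1 / 225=0.00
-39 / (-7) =39 / 7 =5.57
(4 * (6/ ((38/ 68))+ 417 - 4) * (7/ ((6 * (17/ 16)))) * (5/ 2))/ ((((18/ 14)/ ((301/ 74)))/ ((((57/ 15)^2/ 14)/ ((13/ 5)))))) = 1289222732/ 220779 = 5839.43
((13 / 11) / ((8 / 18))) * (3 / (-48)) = -117 / 704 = -0.17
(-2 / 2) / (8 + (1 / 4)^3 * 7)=-64 / 519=-0.12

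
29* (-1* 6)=-174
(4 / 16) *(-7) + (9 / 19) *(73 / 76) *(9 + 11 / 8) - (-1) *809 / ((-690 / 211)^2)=108102851107 / 1374976800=78.62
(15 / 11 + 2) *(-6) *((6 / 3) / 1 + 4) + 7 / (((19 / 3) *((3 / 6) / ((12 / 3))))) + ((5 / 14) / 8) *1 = -2626475 / 23408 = -112.20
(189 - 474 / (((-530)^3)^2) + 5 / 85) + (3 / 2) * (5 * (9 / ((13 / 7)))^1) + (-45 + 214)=965961645633795697623 / 2449161904754500000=394.40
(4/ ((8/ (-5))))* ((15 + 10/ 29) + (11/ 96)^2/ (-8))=-38.36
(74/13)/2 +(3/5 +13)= 1069/65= 16.45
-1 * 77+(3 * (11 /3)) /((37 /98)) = -1771 /37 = -47.86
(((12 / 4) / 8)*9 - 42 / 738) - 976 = -957119 / 984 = -972.68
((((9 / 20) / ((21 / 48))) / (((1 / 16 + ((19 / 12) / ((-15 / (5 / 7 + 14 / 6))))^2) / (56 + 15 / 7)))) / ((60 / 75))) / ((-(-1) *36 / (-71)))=-2106591300 / 2371681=-888.23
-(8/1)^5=-32768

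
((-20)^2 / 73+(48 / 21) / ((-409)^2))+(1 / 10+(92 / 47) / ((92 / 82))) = 294254017357 / 40175877770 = 7.32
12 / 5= 2.40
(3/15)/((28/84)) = 3/5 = 0.60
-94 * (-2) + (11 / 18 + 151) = 6113 / 18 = 339.61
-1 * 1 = -1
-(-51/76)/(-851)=-51/64676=-0.00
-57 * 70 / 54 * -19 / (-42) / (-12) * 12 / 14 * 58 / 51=52345 / 19278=2.72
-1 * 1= -1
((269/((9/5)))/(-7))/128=-1345/8064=-0.17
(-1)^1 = -1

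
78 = 78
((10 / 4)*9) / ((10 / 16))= 36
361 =361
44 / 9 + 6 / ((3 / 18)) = 368 / 9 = 40.89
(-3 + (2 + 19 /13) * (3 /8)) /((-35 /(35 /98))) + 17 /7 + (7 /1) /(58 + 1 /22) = 33403901 /13015184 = 2.57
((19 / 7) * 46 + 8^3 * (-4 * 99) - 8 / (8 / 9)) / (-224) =1418453 / 1568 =904.63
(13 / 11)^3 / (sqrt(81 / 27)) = 2197 *sqrt(3) / 3993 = 0.95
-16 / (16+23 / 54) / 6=-0.16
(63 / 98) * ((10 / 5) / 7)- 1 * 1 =-40 / 49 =-0.82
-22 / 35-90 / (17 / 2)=-6674 / 595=-11.22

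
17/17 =1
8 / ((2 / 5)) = 20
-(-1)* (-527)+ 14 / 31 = -16323 / 31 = -526.55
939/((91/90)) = 84510/91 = 928.68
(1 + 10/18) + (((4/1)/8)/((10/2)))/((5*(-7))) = 4891/3150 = 1.55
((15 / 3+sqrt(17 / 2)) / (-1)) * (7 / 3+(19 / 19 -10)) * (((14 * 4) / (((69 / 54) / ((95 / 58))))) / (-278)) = -798000 / 92713 -79800 * sqrt(34) / 92713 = -13.63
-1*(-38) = 38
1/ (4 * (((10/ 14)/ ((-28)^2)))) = 1372/ 5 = 274.40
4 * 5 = 20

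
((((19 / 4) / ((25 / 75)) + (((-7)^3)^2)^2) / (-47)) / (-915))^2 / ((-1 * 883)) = -3065299708400689597321 / 26128747393200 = -117315218.46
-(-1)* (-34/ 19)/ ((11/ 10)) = -340/ 209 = -1.63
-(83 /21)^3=-571787 /9261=-61.74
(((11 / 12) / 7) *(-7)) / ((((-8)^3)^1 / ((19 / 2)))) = 209 / 12288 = 0.02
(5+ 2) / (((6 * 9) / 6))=7 / 9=0.78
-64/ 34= -32/ 17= -1.88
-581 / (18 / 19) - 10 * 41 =-18419 / 18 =-1023.28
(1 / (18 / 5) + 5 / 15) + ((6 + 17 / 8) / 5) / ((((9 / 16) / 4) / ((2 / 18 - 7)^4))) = 3073550059 / 118098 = 26025.42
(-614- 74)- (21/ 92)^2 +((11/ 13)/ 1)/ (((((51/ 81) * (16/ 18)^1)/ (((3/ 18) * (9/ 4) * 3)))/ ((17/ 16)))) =-686.24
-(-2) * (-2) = -4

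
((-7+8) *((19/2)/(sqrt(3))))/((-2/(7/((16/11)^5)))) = -21419783 *sqrt(3)/12582912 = -2.95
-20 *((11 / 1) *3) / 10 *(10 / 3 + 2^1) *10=-3520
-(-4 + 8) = -4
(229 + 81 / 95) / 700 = 5459 / 16625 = 0.33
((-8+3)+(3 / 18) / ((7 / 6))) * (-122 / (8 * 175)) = 1037 / 2450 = 0.42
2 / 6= 1 / 3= 0.33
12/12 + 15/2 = 8.50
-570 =-570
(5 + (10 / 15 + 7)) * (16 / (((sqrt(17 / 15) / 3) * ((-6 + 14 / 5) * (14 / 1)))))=-12.75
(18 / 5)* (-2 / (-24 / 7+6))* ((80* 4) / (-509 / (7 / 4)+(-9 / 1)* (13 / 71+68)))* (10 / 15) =890624 / 1348617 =0.66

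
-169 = -169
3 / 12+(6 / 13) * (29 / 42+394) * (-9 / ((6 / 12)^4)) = -9548261 / 364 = -26231.49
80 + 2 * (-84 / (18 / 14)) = -152 / 3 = -50.67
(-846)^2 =715716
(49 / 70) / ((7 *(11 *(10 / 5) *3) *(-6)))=-1 / 3960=-0.00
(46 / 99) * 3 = 46 / 33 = 1.39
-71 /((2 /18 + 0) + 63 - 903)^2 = -5751 /57138481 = -0.00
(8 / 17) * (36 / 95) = 288 / 1615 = 0.18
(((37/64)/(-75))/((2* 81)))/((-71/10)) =37/5520960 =0.00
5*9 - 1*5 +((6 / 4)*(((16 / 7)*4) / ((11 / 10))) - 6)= 3578 / 77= 46.47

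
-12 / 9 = -4 / 3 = -1.33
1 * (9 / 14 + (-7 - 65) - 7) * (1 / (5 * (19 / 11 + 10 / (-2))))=12067 / 2520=4.79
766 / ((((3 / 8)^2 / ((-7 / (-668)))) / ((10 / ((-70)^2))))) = 0.12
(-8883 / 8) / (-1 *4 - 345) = 8883 / 2792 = 3.18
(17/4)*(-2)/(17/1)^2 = -1/34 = -0.03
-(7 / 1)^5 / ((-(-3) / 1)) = -16807 / 3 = -5602.33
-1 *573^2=-328329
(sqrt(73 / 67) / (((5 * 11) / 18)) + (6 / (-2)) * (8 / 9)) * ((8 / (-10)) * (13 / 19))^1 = 416 / 285 - 936 * sqrt(4891) / 350075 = 1.27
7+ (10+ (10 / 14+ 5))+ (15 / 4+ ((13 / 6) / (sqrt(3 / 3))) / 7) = 2249 / 84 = 26.77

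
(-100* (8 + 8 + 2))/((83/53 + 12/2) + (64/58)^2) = -204.93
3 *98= 294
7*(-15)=-105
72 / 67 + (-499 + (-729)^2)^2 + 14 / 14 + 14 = 18887260294465 / 67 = 281899407380.07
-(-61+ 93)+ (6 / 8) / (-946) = -121091 / 3784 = -32.00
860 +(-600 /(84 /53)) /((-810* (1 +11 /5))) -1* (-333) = 1193.15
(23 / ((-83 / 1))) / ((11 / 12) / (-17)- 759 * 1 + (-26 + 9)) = 4692 / 13140145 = 0.00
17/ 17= 1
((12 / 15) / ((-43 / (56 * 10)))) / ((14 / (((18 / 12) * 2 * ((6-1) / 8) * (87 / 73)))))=-5220 / 3139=-1.66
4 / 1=4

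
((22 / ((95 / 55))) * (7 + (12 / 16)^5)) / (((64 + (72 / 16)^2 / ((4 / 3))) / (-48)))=-2690193 / 48146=-55.88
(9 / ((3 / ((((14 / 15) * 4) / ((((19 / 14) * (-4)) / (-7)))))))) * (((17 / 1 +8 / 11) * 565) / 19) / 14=2159430 / 3971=543.80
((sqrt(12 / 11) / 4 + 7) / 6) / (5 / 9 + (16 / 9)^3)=243 *sqrt(33) / 198044 + 243 / 1286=0.20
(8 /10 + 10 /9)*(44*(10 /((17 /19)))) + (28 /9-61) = 134935 /153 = 881.93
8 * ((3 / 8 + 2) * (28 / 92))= 133 / 23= 5.78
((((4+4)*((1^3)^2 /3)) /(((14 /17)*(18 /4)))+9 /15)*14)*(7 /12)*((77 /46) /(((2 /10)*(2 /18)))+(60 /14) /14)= 14172155 /17388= 815.05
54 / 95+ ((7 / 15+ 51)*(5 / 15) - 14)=3184 / 855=3.72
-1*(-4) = 4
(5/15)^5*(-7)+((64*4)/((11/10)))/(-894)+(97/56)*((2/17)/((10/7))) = -39671171/270828360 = -0.15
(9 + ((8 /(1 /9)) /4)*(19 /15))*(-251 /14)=-39909 /70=-570.13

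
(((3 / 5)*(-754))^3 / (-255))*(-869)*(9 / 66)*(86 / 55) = -39316364129016 / 584375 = -67279339.69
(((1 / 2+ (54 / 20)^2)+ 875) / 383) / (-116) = -88279 / 4442800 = -0.02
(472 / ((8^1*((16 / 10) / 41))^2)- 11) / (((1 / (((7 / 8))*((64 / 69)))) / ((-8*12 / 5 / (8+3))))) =-17316901 / 2530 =-6844.62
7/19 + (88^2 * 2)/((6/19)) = 2795605/57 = 49045.70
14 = 14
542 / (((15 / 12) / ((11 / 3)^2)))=262328 / 45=5829.51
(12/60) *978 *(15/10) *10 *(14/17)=41076/17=2416.24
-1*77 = -77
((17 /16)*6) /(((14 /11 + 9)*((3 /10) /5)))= 10.34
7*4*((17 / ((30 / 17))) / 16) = 2023 / 120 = 16.86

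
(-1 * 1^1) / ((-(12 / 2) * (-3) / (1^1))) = -1 / 18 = -0.06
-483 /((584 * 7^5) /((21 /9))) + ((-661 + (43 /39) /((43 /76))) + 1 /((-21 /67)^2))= -15207297283 /23436504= -648.87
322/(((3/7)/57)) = 42826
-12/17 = -0.71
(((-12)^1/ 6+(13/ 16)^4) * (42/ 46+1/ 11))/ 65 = -566039/ 23429120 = -0.02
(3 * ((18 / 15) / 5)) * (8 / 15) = 48 / 125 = 0.38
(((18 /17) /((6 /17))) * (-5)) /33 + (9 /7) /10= -251 /770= -0.33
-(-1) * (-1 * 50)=-50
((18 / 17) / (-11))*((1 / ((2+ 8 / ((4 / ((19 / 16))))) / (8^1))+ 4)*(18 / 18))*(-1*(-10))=-432 / 77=-5.61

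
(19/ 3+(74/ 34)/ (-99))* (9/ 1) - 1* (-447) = 94211/ 187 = 503.80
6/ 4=3/ 2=1.50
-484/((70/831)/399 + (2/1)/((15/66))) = -57314070/1042099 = -55.00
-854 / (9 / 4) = -3416 / 9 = -379.56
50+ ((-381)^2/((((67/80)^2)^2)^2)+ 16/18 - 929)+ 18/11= 24075199874133132703789/40200700078107459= 598875.14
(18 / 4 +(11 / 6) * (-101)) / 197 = -542 / 591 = -0.92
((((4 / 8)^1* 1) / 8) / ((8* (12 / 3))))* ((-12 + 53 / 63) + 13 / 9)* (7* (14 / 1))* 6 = -357 / 32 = -11.16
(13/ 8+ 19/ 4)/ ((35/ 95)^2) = 18411/ 392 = 46.97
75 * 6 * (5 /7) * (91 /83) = 29250 /83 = 352.41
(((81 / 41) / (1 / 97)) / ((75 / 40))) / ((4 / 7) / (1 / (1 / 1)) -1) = -48888 / 205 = -238.48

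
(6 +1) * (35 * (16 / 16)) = 245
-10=-10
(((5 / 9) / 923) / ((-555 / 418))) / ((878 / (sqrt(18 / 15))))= -209 * sqrt(30) / 2023959015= -0.00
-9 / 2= -4.50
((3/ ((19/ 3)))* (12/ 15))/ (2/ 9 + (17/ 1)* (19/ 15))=324/ 18601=0.02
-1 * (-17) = 17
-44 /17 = -2.59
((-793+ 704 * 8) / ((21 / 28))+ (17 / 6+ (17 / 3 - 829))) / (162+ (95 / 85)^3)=34.47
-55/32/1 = -55/32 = -1.72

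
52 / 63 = 0.83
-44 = -44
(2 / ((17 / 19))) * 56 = 2128 / 17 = 125.18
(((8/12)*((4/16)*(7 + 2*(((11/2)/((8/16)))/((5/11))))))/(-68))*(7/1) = -1939/2040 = -0.95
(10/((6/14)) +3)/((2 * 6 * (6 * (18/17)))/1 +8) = 1343/4296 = 0.31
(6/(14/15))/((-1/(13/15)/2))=-78/7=-11.14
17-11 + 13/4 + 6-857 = -841.75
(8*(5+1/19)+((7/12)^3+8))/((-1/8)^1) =-1596277/4104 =-388.96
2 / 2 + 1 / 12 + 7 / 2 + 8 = 151 / 12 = 12.58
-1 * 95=-95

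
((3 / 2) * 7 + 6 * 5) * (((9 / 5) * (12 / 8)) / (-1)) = -2187 / 20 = -109.35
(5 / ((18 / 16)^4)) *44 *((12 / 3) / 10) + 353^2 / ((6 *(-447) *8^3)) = 54904874087 / 1001051136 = 54.85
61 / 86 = 0.71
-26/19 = -1.37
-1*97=-97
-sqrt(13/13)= -1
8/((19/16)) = 128/19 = 6.74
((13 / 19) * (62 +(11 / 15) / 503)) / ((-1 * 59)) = -6081413 / 8457945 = -0.72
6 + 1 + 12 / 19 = 145 / 19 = 7.63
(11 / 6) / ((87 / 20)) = 110 / 261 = 0.42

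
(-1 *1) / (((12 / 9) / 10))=-15 / 2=-7.50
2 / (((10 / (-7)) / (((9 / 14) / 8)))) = -9 / 80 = -0.11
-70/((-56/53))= 265/4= 66.25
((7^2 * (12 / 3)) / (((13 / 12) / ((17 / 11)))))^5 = 102195363774477106151424 / 59797108943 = 1709035195529.14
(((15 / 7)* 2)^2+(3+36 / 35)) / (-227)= -5487 / 55615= -0.10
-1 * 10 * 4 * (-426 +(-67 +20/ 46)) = 19702.61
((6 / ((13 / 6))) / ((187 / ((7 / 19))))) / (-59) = -0.00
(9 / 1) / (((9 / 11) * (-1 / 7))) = -77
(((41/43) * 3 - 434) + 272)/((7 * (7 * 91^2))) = -6843/17448067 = -0.00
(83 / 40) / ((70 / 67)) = 5561 / 2800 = 1.99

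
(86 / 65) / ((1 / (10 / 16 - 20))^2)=206615 / 416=496.67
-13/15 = -0.87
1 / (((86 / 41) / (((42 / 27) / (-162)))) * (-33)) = 287 / 2068902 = 0.00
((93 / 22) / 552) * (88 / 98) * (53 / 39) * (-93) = -50933 / 58604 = -0.87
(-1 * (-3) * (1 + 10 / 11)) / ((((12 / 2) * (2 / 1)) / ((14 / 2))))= 147 / 44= 3.34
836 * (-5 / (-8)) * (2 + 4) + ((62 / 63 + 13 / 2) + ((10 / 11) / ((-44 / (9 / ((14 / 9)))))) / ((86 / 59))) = 8240358781 / 2622312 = 3142.40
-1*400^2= -160000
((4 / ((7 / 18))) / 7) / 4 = 18 / 49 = 0.37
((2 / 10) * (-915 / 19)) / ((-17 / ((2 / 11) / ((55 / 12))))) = 4392 / 195415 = 0.02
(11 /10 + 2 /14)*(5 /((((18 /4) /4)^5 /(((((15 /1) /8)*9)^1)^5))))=66065625 /14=4718973.21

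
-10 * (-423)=4230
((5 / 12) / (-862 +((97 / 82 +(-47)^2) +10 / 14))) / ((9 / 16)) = 11480 / 20905209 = 0.00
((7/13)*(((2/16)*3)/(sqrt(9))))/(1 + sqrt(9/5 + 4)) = -35/2496 + 7*sqrt(145)/2496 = 0.02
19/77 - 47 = -3600/77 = -46.75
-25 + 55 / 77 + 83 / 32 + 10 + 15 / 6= -2059 / 224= -9.19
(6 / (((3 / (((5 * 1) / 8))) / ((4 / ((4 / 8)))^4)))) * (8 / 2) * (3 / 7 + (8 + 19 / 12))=4305920 / 21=205043.81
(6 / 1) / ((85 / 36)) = 216 / 85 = 2.54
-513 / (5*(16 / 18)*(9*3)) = -171 / 40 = -4.28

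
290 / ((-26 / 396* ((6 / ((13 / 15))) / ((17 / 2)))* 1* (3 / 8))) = -43384 / 3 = -14461.33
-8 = -8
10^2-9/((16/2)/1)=791/8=98.88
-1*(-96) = 96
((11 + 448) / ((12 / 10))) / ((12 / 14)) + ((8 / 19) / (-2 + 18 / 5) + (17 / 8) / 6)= 446.87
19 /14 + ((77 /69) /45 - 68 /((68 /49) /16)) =-782.62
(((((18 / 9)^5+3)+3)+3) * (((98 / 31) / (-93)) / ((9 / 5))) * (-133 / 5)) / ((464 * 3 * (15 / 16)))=534394 / 33860835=0.02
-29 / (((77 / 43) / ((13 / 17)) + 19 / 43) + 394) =-16211 / 221802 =-0.07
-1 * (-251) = 251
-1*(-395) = 395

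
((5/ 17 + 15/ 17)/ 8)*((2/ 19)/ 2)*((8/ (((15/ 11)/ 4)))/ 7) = 176/ 6783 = 0.03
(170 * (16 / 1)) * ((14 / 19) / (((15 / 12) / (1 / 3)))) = 30464 / 57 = 534.46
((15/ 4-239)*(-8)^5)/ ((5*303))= 7708672/ 1515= 5088.23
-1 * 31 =-31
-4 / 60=-1 / 15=-0.07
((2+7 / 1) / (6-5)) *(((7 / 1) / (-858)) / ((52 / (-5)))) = 105 / 14872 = 0.01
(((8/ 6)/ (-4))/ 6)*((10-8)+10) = -2/ 3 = -0.67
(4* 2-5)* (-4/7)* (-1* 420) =720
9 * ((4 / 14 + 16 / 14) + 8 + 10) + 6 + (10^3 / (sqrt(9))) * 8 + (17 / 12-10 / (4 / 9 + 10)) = 11243837 / 3948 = 2847.98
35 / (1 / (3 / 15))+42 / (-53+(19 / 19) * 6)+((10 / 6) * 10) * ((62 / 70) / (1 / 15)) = 74859 / 329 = 227.53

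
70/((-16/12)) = -105/2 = -52.50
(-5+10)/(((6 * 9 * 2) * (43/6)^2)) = 5/5547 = 0.00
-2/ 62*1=-1/ 31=-0.03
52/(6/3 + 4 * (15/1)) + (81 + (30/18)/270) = 411025/5022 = 81.84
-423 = -423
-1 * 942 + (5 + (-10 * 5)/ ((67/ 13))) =-63429/ 67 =-946.70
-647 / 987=-0.66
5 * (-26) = -130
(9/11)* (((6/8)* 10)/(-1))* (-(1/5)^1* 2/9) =3/11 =0.27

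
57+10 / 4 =59.50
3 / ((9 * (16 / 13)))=13 / 48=0.27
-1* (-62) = 62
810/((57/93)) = 25110/19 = 1321.58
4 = 4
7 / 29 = 0.24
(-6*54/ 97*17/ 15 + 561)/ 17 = 15897/ 485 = 32.78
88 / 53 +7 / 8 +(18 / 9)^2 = 2771 / 424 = 6.54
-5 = -5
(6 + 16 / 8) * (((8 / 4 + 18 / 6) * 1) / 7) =40 / 7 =5.71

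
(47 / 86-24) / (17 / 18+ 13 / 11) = -199683 / 18103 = -11.03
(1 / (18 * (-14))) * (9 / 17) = -1 / 476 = -0.00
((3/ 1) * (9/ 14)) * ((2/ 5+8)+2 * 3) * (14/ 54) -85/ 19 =259/ 95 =2.73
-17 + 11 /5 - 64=-394 /5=-78.80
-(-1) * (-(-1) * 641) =641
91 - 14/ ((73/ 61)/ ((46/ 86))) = 266007/ 3139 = 84.74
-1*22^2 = -484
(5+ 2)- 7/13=84/13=6.46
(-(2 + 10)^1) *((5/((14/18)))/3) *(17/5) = -612/7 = -87.43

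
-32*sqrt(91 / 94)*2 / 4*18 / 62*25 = -1800*sqrt(8554) / 1457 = -114.26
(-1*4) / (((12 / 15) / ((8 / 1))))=-40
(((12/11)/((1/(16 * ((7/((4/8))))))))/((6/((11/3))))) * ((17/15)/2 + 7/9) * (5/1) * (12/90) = 54208/405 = 133.85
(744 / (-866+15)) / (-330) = 124 / 46805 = 0.00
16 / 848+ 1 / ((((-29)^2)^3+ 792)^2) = 353815725406236822 / 18752233446530548757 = 0.02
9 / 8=1.12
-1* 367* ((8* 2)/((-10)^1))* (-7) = -20552/5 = -4110.40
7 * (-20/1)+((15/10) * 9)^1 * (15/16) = -4075/32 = -127.34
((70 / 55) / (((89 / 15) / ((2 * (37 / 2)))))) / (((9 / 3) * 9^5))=2590 / 57808971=0.00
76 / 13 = 5.85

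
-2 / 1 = -2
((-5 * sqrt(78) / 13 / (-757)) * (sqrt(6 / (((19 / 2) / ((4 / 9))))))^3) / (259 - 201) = 160 * sqrt(494) / 309076287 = 0.00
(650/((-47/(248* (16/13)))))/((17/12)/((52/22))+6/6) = -61900800/23453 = -2639.36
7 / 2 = 3.50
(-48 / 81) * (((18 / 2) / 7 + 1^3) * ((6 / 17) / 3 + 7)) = -30976 / 3213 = -9.64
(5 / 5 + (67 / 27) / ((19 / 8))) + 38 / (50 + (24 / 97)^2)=338762660 / 120818169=2.80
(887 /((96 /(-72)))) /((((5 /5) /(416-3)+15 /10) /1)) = -1098993 /2482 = -442.79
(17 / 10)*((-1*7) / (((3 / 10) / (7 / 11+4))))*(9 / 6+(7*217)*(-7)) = 3910459 / 2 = 1955229.50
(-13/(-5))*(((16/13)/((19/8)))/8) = 16/95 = 0.17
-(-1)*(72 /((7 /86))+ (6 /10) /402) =4148647 /4690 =884.57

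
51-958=-907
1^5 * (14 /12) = 7 /6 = 1.17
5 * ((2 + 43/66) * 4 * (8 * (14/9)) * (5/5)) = 196000/297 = 659.93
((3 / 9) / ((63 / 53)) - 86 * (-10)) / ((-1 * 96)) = -8.96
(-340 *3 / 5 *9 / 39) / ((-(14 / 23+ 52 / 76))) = 267444 / 7345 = 36.41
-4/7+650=4546/7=649.43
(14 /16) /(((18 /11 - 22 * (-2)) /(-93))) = -7161 /4016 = -1.78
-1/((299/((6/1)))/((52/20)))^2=-0.00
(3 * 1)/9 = 1/3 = 0.33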